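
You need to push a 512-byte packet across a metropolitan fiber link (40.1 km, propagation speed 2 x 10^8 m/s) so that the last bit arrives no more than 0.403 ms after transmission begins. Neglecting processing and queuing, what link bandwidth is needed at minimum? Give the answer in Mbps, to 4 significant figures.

L = 4096 bits.
Propagation delay = 40100 / 200000000 = 0.2005 ms.
Transmission budget = 0.403 − 0.2005 = 0.2025 ms.
R ≥ L / t_tx = 4096 bits / 0.0002025 s = 20.23 Mbps.

20.23 Mbps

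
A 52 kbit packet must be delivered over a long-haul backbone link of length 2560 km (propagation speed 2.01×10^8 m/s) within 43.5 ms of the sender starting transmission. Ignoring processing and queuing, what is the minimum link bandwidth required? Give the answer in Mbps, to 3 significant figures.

Propagation delay = 2560000 / 2.01e+08 = 12.7363 ms.
Transmission budget = 43.5 − 12.7363 = 30.7637 ms.
R ≥ L / t_tx = 52000 bits / 0.0307637 s = 1.69 Mbps.

1.69 Mbps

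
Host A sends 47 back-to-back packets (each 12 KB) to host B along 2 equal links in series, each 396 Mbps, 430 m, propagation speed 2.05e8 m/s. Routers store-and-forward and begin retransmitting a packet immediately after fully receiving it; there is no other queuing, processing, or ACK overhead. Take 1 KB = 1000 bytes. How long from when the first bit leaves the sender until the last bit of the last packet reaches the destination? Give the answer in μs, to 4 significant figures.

11640 μs

Per-hop transmission t_tx = L/R = 96000/396000000 = 242.424 μs.
Per-hop propagation t_prop = 430/2.05e+08 = 2.09756 μs.
Pipeline fill: first packet needs 2·t_tx to clear all hops; remaining 46 packets each add one t_tx.
Total = (2+47-1)·t_tx + 2·t_prop = 48·242.424 + 2·2.09756 = 11640 μs.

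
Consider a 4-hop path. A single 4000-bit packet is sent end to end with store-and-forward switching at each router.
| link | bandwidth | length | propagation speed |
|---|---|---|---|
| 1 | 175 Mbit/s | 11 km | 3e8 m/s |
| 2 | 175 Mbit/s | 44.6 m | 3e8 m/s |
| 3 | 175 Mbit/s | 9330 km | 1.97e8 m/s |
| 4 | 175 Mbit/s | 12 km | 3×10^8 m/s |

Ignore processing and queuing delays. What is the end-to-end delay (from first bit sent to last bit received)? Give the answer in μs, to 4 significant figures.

47530 μs

Transmission delay per hop = L/R = 4000/175000000 = 22.8571 μs; 4 hops → 91.4286 μs.
Propagation delays (d/s per hop): 36.6667, 0.148667, 47360.4, 40 μs; sum = 47437.2 μs.
End-to-end = 47530 μs.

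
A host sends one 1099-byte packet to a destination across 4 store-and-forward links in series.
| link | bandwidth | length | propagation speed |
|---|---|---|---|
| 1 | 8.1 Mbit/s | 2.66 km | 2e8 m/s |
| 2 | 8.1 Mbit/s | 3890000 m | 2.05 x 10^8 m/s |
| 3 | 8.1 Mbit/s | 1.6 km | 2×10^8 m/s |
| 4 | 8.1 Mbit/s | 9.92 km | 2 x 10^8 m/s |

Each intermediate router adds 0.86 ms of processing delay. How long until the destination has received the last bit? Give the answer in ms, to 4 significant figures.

L = 1099 × 8 = 8792 bits.
Transmission delay per hop = L/R = 8792/8100000 = 1.08543 ms; 4 hops → 4.34173 ms.
Propagation delays (d/s per hop): 0.0133, 18.9756, 0.008, 0.0496 ms; sum = 19.0465 ms.
Processing at 3 router(s): 3 × 0.86 ms = 2.58 ms.
End-to-end = 25.97 ms.

25.97 ms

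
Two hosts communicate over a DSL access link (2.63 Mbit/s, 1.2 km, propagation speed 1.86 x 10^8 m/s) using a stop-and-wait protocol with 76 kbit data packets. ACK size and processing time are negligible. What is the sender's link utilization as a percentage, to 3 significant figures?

100 %

t_tx = L/R = 76000/2630000 = 0.0288973 s.
t_prop = 1200/186000000 = 6.45161e-06 s; RTT = 1.29032e-05 s.
Cycle = t_tx + RTT = 0.0289102 s.
Utilization = t_tx / cycle = 0.0288973/0.0289102 = 100 %.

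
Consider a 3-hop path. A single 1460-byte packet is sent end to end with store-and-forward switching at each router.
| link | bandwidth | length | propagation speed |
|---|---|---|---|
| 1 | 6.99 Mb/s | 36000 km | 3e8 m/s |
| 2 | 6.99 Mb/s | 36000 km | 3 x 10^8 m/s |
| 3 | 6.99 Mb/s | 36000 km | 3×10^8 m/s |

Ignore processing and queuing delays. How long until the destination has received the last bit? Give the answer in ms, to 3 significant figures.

365 ms

L = 1460 × 8 = 11680 bits.
Transmission delay per hop = L/R = 11680/6990000 = 1.67096 ms; 3 hops → 5.01288 ms.
Propagation delays (d/s per hop): 120, 120, 120 ms; sum = 360 ms.
End-to-end = 365 ms.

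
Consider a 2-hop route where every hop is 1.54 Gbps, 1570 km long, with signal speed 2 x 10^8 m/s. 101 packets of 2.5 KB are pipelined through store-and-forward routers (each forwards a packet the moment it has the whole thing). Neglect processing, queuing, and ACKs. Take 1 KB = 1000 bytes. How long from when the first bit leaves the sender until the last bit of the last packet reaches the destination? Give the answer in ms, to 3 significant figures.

Per-hop transmission t_tx = L/R = 20000/1540000000 = 0.012987 ms.
Per-hop propagation t_prop = 1570000/200000000 = 7.85 ms.
Pipeline fill: first packet needs 2·t_tx to clear all hops; remaining 100 packets each add one t_tx.
Total = (2+101-1)·t_tx + 2·t_prop = 102·0.012987 + 2·7.85 = 17.0 ms.

17.0 ms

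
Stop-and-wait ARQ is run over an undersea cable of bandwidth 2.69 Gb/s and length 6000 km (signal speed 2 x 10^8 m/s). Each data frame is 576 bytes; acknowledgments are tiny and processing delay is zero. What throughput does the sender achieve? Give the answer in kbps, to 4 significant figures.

76.80 kbps

t_tx = L/R = 4608/2690000000 = 1.71301e-06 s.
t_prop = 6000000/200000000 = 0.03 s; RTT = 0.06 s.
Cycle = t_tx + RTT = 0.0600017 s.
Throughput = L / cycle = 4608 / 0.0600017 = 76.80 kbps.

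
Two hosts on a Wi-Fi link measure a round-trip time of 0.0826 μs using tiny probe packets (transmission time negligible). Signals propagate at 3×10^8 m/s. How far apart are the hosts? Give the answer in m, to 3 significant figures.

One-way propagation = RTT/2 = 0.0413 μs.
d = s × t = 300000000 × 4.13e-08 = 12.4 m.

12.4 m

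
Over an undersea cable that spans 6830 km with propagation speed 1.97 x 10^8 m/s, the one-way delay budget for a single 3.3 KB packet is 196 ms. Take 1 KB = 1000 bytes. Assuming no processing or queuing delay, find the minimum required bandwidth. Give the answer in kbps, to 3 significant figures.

L = 26400 bits.
Propagation delay = 6830000 / 197000000 = 34.6701 ms.
Transmission budget = 196 − 34.6701 = 161.33 ms.
R ≥ L / t_tx = 26400 bits / 0.16133 s = 164 kbps.

164 kbps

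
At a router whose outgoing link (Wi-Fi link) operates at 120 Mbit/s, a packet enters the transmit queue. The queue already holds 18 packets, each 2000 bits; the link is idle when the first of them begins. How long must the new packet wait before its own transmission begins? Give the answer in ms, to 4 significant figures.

0.3000 ms

Each queued packet: L/R = 2000/120000000 = 0.0166667 ms.
18 queued → 0.3 ms.
Queuing delay = 0.3000 ms.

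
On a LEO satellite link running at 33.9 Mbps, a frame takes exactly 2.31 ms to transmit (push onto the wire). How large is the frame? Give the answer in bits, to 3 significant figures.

78300 bits

L = R × t_tx = 33900000 b/s × 0.00231 s = 78309 bits.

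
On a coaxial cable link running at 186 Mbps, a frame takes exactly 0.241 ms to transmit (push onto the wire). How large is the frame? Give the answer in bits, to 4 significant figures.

44830 bits

L = R × t_tx = 186000000 b/s × 0.000241 s = 44826 bits.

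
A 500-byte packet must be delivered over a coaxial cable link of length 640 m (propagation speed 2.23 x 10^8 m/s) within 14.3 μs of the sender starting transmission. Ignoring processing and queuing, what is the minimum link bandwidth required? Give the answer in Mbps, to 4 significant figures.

350.0 Mbps

L = 4000 bits.
Propagation delay = 640 / 223000000 = 2.86996 μs.
Transmission budget = 14.3 − 2.86996 = 11.43 μs.
R ≥ L / t_tx = 4000 bits / 1.143e-05 s = 350.0 Mbps.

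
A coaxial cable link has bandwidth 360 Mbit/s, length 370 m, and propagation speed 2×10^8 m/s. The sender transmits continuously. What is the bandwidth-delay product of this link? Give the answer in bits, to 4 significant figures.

Propagation delay = 370 / 200000000 = 1.85e-06 s.
BDP = R × t_prop = 360000000 × 1.85e-06 = 666 bits.

666.0 bits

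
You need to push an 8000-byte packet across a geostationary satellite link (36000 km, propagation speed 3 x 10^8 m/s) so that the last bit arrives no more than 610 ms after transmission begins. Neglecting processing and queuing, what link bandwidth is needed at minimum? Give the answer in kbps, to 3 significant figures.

L = 64000 bits.
Propagation delay = 36000000 / 300000000 = 120 ms.
Transmission budget = 610 − 120 = 490 ms.
R ≥ L / t_tx = 64000 bits / 0.49 s = 131 kbps.

131 kbps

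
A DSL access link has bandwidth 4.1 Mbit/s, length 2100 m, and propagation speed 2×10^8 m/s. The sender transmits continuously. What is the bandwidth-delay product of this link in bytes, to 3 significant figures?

Propagation delay = 2100 / 200000000 = 1.05e-05 s.
BDP = R × t_prop = 4.1e+06 × 1.05e-05 = 43.05 bits.
In bytes: 43.05/8 = 5.38 bytes.

5.38 bytes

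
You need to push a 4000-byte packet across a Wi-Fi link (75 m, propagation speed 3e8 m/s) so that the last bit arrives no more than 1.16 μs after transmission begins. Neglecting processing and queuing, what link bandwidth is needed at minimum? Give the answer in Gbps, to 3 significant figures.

L = 32000 bits.
Propagation delay = 75 / 300000000 = 0.25 μs.
Transmission budget = 1.16 − 0.25 = 0.91 μs.
R ≥ L / t_tx = 32000 bits / 9.1e-07 s = 35.2 Gbps.

35.2 Gbps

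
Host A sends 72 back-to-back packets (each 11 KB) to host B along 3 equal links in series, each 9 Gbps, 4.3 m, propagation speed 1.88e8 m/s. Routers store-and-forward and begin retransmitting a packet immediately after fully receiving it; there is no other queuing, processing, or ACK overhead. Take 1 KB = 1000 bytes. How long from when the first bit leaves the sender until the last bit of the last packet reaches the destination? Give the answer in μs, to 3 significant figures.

724 μs

Per-hop transmission t_tx = L/R = 88000/9000000000 = 9.77778 μs.
Per-hop propagation t_prop = 4.3/188000000 = 0.0228723 μs.
Pipeline fill: first packet needs 3·t_tx to clear all hops; remaining 71 packets each add one t_tx.
Total = (3+72-1)·t_tx + 3·t_prop = 74·9.77778 + 3·0.0228723 = 724 μs.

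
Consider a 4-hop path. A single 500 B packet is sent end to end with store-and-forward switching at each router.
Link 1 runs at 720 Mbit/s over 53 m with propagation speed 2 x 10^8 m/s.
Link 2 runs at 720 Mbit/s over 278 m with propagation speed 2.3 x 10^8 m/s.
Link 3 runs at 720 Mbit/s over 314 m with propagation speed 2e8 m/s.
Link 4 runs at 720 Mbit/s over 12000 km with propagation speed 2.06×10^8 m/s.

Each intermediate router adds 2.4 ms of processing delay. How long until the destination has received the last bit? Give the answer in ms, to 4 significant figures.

65.48 ms

L = 500 × 8 = 4000 bits.
Transmission delay per hop = L/R = 4000/720000000 = 0.00555556 ms; 4 hops → 0.0222222 ms.
Propagation delays (d/s per hop): 0.000265, 0.0012087, 0.00157, 58.2524 ms; sum = 58.2555 ms.
Processing at 3 router(s): 3 × 2.4 ms = 7.2 ms.
End-to-end = 65.48 ms.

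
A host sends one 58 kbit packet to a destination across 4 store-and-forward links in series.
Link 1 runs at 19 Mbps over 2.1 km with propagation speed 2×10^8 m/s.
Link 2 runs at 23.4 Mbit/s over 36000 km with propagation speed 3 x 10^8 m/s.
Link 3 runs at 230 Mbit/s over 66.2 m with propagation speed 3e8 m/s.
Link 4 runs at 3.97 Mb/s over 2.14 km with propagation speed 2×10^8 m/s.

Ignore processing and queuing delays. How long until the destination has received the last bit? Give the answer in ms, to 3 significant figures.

140 ms

L = 58000 bits.
Transmission delays (L/R per hop): 3.05263, 2.47863, 0.252174, 14.6096 ms; sum = 20.393 ms.
Propagation delays (d/s per hop): 0.0105, 120, 0.000220667, 0.0107 ms; sum = 120.021 ms.
End-to-end = 140 ms.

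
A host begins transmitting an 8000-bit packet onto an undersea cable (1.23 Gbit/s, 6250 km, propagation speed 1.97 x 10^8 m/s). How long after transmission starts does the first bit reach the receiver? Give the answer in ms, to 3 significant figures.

31.7 ms

First bit experiences only propagation delay: d/s = 6250000/197000000 = 31.7 ms.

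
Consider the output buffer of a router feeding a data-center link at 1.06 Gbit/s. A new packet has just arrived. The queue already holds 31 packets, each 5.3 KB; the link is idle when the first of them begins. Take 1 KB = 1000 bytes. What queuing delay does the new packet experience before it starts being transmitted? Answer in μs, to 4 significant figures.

Each queued packet: L/R = 42400/1060000000 = 40 μs.
31 queued → 1240 μs.
Queuing delay = 1240 μs.

1240 μs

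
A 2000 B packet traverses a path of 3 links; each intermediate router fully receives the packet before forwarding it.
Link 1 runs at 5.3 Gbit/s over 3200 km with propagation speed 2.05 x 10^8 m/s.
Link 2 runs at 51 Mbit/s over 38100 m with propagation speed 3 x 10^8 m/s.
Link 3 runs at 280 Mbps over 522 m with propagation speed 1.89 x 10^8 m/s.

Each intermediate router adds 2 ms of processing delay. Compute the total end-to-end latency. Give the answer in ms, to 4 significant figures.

L = 2000 × 8 = 16000 bits.
Transmission delays (L/R per hop): 0.00301887, 0.313725, 0.0571429 ms; sum = 0.373887 ms.
Propagation delays (d/s per hop): 15.6098, 0.127, 0.0027619 ms; sum = 15.7395 ms.
Processing at 2 router(s): 2 × 2 ms = 4 ms.
End-to-end = 20.11 ms.

20.11 ms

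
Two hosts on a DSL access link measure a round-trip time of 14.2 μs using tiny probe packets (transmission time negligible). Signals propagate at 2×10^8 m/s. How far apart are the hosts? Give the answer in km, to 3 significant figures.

One-way propagation = RTT/2 = 7.1 μs.
d = s × t = 200000000 × 7.1e-06 = 1.42 km.

1.42 km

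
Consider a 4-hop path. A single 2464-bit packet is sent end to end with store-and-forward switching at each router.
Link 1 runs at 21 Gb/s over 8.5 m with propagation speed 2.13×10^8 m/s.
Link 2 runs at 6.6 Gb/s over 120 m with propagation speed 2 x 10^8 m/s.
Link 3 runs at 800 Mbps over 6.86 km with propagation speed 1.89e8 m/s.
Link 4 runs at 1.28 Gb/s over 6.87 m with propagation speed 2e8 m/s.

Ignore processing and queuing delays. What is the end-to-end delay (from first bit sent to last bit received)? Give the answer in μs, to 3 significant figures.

42.5 μs

Transmission delays (L/R per hop): 0.117333, 0.373333, 3.08, 1.925 μs; sum = 5.49567 μs.
Propagation delays (d/s per hop): 0.0399061, 0.6, 36.2963, 0.03435 μs; sum = 36.9706 μs.
End-to-end = 42.5 μs.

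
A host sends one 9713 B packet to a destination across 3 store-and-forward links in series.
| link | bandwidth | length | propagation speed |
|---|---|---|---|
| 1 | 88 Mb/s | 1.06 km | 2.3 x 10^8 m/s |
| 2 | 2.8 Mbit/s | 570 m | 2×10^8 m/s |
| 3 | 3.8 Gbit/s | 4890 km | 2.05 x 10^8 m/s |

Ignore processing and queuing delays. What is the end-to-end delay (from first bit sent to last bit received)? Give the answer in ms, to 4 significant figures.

L = 9713 × 8 = 77704 bits.
Transmission delays (L/R per hop): 0.883, 27.7514, 0.0204484 ms; sum = 28.6549 ms.
Propagation delays (d/s per hop): 0.0046087, 0.00285, 23.8537 ms; sum = 23.8611 ms.
End-to-end = 52.52 ms.

52.52 ms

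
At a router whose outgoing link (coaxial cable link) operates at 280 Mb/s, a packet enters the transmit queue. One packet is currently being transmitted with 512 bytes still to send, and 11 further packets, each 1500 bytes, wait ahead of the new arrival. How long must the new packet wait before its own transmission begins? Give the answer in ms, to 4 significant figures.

0.4861 ms

Each queued packet: L/R = 12000/280000000 = 0.0428571 ms.
11 queued → 0.471429 ms.
Plus remaining 4096 bits of current packet: 0.0146286 ms.
Queuing delay = 0.4861 ms.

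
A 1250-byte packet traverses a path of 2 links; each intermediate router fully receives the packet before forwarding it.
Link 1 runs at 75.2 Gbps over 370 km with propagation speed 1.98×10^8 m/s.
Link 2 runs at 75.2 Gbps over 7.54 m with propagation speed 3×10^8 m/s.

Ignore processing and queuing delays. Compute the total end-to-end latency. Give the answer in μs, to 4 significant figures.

1869 μs

L = 1250 × 8 = 10000 bits.
Transmission delay per hop = L/R = 10000/75200000000 = 0.132979 μs; 2 hops → 0.265957 μs.
Propagation delays (d/s per hop): 1868.69, 0.0251333 μs; sum = 1868.71 μs.
End-to-end = 1869 μs.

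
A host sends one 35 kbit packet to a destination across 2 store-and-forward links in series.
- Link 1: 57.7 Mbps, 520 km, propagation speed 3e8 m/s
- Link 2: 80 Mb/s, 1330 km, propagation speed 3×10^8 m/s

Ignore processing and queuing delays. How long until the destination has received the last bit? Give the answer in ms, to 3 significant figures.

L = 35000 bits.
Transmission delays (L/R per hop): 0.606586, 0.4375 ms; sum = 1.04409 ms.
Propagation delays (d/s per hop): 1.73333, 4.43333 ms; sum = 6.16667 ms.
End-to-end = 7.21 ms.

7.21 ms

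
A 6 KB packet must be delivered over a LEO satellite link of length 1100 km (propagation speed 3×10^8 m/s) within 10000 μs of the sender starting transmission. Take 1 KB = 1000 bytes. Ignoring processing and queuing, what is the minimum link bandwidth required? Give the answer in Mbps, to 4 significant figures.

7.579 Mbps

L = 48000 bits.
Propagation delay = 1100000 / 300000000 = 3666.67 μs.
Transmission budget = 10000 − 3666.67 = 6333.33 μs.
R ≥ L / t_tx = 48000 bits / 0.00633333 s = 7.579 Mbps.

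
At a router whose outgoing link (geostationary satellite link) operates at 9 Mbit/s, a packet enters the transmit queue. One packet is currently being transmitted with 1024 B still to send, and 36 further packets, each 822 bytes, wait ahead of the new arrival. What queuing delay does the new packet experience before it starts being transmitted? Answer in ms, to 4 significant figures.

Each queued packet: L/R = 6576/9000000 = 0.730667 ms.
36 queued → 26.304 ms.
Plus remaining 8192 bits of current packet: 0.910222 ms.
Queuing delay = 27.21 ms.

27.21 ms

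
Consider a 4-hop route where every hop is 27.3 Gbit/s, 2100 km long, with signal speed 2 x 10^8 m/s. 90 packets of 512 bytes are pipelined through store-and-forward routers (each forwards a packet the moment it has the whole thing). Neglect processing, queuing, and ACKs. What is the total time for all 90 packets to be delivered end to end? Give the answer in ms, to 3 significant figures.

Per-hop transmission t_tx = L/R = 4096/27300000000 = 0.000150037 ms.
Per-hop propagation t_prop = 2100000/200000000 = 10.5 ms.
Pipeline fill: first packet needs 4·t_tx to clear all hops; remaining 89 packets each add one t_tx.
Total = (4+90-1)·t_tx + 4·t_prop = 93·0.000150037 + 4·10.5 = 42.0 ms.

42.0 ms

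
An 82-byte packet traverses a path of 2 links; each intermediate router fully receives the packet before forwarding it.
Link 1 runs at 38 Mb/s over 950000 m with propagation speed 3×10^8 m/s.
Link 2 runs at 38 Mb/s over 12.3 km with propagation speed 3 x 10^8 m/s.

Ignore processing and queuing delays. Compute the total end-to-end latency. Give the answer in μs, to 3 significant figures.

3240 μs

L = 82 × 8 = 656 bits.
Transmission delay per hop = L/R = 656/38000000 = 17.2632 μs; 2 hops → 34.5263 μs.
Propagation delays (d/s per hop): 3166.67, 41 μs; sum = 3207.67 μs.
End-to-end = 3240 μs.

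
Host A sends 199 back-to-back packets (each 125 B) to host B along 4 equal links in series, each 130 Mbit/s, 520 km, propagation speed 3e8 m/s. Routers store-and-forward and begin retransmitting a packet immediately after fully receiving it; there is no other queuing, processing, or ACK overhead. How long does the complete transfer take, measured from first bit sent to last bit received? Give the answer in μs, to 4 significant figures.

Per-hop transmission t_tx = L/R = 1000/130000000 = 7.69231 μs.
Per-hop propagation t_prop = 520000/300000000 = 1733.33 μs.
Pipeline fill: first packet needs 4·t_tx to clear all hops; remaining 198 packets each add one t_tx.
Total = (4+199-1)·t_tx + 4·t_prop = 202·7.69231 + 4·1733.33 = 8487 μs.

8487 μs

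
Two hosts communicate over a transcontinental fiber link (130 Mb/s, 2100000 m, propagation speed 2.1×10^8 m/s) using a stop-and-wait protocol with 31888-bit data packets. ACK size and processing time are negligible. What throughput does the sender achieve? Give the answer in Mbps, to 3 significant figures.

t_tx = L/R = 31888/130000000 = 0.000245292 s.
t_prop = 2100000/210000000 = 0.01 s; RTT = 0.02 s.
Cycle = t_tx + RTT = 0.0202453 s.
Throughput = L / cycle = 31888 / 0.0202453 = 1.58 Mbps.

1.58 Mbps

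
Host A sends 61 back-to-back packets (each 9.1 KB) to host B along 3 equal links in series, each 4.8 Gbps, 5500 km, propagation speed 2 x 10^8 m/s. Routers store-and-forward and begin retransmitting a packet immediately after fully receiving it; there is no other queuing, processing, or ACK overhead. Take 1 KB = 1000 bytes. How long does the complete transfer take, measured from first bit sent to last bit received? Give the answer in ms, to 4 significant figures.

Per-hop transmission t_tx = L/R = 72800/4800000000 = 0.0151667 ms.
Per-hop propagation t_prop = 5500000/200000000 = 27.5 ms.
Pipeline fill: first packet needs 3·t_tx to clear all hops; remaining 60 packets each add one t_tx.
Total = (3+61-1)·t_tx + 3·t_prop = 63·0.0151667 + 3·27.5 = 83.46 ms.

83.46 ms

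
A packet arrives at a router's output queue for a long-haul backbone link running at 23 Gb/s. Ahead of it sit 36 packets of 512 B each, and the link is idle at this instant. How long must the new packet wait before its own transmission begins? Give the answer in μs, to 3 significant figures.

Each queued packet: L/R = 4096/23000000000 = 0.178087 μs.
36 queued → 6.41113 μs.
Queuing delay = 6.41 μs.

6.41 μs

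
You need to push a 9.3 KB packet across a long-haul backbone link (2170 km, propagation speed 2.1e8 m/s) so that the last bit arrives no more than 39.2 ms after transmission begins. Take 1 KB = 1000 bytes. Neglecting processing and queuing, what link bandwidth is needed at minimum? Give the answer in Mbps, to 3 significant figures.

L = 74400 bits.
Propagation delay = 2170000 / 210000000 = 10.3333 ms.
Transmission budget = 39.2 − 10.3333 = 28.8667 ms.
R ≥ L / t_tx = 74400 bits / 0.0288667 s = 2.58 Mbps.

2.58 Mbps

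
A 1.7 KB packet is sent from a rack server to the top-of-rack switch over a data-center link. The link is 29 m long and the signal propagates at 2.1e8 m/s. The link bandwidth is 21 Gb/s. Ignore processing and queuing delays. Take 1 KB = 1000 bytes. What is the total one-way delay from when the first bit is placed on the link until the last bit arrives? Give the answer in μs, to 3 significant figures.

L = 13600 bits.
Transmission delay = L/R = 13600 / 21000000000 = 0.647619 μs.
Propagation delay = d/s = 29 m / 210000000 m/s = 0.138095 μs.
Total = 0.786 μs.

0.786 μs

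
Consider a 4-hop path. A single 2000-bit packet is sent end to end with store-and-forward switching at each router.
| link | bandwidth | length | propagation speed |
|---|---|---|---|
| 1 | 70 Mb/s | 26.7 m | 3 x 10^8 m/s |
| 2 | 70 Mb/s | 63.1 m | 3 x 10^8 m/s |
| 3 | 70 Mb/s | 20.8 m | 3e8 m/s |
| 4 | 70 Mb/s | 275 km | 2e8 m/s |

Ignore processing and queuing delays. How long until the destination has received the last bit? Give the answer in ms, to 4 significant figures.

Transmission delay per hop = L/R = 2000/70000000 = 0.0285714 ms; 4 hops → 0.114286 ms.
Propagation delays (d/s per hop): 8.9e-05, 0.000210333, 6.93333e-05, 1.375 ms; sum = 1.37537 ms.
End-to-end = 1.490 ms.

1.490 ms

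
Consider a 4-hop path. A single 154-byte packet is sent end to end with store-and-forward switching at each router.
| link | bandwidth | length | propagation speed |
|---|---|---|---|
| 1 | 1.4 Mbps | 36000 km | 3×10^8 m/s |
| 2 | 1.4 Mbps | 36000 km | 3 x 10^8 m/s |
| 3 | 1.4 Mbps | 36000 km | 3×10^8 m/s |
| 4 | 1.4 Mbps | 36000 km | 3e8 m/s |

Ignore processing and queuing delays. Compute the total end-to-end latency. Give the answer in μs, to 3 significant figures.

484000 μs

L = 154 × 8 = 1232 bits.
Transmission delay per hop = L/R = 1232/1400000 = 880 μs; 4 hops → 3520 μs.
Propagation delays (d/s per hop): 120000, 120000, 120000, 120000 μs; sum = 480000 μs.
End-to-end = 484000 μs.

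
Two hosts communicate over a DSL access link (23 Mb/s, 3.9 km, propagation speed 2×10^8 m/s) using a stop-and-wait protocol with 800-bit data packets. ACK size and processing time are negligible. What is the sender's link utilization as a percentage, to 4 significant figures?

t_tx = L/R = 800/23000000 = 3.47826e-05 s.
t_prop = 3900/200000000 = 1.95e-05 s; RTT = 3.9e-05 s.
Cycle = t_tx + RTT = 7.37826e-05 s.
Utilization = t_tx / cycle = 3.47826e-05/7.37826e-05 = 47.14 %.

47.14 %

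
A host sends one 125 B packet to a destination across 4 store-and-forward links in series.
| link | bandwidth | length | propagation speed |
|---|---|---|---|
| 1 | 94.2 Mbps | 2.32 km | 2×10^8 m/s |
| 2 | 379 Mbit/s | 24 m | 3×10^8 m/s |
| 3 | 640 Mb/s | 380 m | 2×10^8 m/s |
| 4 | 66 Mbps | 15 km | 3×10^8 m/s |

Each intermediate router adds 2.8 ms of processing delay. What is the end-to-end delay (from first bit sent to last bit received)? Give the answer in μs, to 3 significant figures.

L = 125 × 8 = 1000 bits.
Transmission delays (L/R per hop): 10.6157, 2.63852, 1.5625, 15.1515 μs; sum = 29.9682 μs.
Propagation delays (d/s per hop): 11.6, 0.08, 1.9, 50 μs; sum = 63.58 μs.
Processing at 3 router(s): 3 × 2.8 ms = 8400 μs.
End-to-end = 8490 μs.

8490 μs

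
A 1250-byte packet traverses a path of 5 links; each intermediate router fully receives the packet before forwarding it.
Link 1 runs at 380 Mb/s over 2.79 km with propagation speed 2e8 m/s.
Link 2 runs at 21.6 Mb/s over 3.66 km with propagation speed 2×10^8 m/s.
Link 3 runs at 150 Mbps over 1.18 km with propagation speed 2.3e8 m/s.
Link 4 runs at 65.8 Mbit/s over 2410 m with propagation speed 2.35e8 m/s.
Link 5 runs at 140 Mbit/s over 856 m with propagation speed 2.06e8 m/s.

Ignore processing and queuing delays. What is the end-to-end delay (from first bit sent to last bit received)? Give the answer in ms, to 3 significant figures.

L = 1250 × 8 = 10000 bits.
Transmission delays (L/R per hop): 0.0263158, 0.462963, 0.0666667, 0.151976, 0.0714286 ms; sum = 0.77935 ms.
Propagation delays (d/s per hop): 0.01395, 0.0183, 0.00513043, 0.0102553, 0.00415534 ms; sum = 0.0517911 ms.
End-to-end = 0.831 ms.

0.831 ms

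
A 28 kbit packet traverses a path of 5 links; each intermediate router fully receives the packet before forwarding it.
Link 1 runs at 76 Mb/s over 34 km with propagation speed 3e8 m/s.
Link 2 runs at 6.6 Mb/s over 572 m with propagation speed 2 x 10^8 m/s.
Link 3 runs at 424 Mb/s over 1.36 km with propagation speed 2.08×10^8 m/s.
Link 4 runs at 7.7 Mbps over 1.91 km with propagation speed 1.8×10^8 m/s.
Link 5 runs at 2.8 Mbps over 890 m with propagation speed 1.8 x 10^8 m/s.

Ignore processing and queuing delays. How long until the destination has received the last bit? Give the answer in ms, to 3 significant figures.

L = 28000 bits.
Transmission delays (L/R per hop): 0.368421, 4.24242, 0.0660377, 3.63636, 10 ms; sum = 18.3132 ms.
Propagation delays (d/s per hop): 0.113333, 0.00286, 0.00653846, 0.0106111, 0.00494444 ms; sum = 0.138287 ms.
End-to-end = 18.5 ms.

18.5 ms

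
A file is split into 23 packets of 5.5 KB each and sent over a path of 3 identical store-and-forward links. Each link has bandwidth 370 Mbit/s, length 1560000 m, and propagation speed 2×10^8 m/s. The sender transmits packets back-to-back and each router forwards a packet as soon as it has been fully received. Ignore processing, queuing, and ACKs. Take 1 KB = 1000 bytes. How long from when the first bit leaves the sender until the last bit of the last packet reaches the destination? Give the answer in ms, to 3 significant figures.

Per-hop transmission t_tx = L/R = 44000/370000000 = 0.118919 ms.
Per-hop propagation t_prop = 1560000/200000000 = 7.8 ms.
Pipeline fill: first packet needs 3·t_tx to clear all hops; remaining 22 packets each add one t_tx.
Total = (3+23-1)·t_tx + 3·t_prop = 25·0.118919 + 3·7.8 = 26.4 ms.

26.4 ms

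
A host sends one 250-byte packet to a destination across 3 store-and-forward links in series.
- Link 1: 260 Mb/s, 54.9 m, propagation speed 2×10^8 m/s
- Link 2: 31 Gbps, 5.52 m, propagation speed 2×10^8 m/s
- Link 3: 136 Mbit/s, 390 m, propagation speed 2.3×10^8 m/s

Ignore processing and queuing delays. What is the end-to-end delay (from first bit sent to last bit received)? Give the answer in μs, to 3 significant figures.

24.5 μs

L = 250 × 8 = 2000 bits.
Transmission delays (L/R per hop): 7.69231, 0.0645161, 14.7059 μs; sum = 22.4627 μs.
Propagation delays (d/s per hop): 0.2745, 0.0276, 1.69565 μs; sum = 1.99775 μs.
End-to-end = 24.5 μs.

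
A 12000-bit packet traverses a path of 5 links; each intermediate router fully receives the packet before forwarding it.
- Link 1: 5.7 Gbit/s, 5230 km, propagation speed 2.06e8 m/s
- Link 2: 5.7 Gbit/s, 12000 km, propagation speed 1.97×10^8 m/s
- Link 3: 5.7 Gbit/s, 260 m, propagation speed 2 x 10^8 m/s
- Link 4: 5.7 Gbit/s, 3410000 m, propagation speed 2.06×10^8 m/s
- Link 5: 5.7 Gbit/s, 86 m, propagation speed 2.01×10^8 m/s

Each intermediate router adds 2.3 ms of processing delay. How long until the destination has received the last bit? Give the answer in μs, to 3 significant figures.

Transmission delay per hop = L/R = 12000/5700000000 = 2.10526 μs; 5 hops → 10.5263 μs.
Propagation delays (d/s per hop): 25388.3, 60913.7, 1.3, 16553.4, 0.427861 μs; sum = 102857 μs.
Processing at 4 router(s): 4 × 2.3 ms = 9200 μs.
End-to-end = 112000 μs.

112000 μs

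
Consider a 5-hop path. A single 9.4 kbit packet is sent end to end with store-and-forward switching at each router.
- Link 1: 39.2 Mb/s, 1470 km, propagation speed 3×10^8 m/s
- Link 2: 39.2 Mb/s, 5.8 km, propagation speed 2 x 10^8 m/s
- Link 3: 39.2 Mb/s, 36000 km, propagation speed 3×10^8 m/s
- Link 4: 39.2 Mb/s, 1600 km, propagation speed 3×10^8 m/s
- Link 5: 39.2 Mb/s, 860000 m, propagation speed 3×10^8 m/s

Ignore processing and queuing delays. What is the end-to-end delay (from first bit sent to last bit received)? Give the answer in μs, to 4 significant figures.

134300 μs

L = 9400 bits.
Transmission delay per hop = L/R = 9400/39200000 = 239.796 μs; 5 hops → 1198.98 μs.
Propagation delays (d/s per hop): 4900, 29, 120000, 5333.33, 2866.67 μs; sum = 133129 μs.
End-to-end = 134300 μs.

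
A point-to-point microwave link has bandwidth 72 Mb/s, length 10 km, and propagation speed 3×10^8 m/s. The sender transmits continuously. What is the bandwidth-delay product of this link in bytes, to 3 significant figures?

Propagation delay = 10000 / 300000000 = 3.33333e-05 s.
BDP = R × t_prop = 72000000 × 3.33333e-05 = 2400 bits.
In bytes: 2400/8 = 300 bytes.

300 bytes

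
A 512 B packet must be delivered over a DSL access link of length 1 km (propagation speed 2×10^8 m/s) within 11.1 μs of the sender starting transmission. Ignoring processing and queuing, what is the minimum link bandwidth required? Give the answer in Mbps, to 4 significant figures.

671.5 Mbps

L = 4096 bits.
Propagation delay = 1000 / 200000000 = 5 μs.
Transmission budget = 11.1 − 5 = 6.1 μs.
R ≥ L / t_tx = 4096 bits / 6.1e-06 s = 671.5 Mbps.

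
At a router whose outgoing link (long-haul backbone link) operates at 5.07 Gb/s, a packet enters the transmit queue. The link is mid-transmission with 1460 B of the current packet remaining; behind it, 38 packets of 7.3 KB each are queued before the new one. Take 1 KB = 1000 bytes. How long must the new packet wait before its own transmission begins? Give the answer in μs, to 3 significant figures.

Each queued packet: L/R = 58400/5070000000 = 11.5187 μs.
38 queued → 437.712 μs.
Plus remaining 11680 bits of current packet: 2.30375 μs.
Queuing delay = 440 μs.

440 μs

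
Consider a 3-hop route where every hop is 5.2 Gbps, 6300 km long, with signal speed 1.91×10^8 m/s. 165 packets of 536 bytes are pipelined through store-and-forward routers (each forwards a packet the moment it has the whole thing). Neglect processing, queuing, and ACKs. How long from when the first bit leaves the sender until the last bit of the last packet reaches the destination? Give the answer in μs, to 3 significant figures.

Per-hop transmission t_tx = L/R = 4288/5200000000 = 0.824615 μs.
Per-hop propagation t_prop = 6300000/191000000 = 32984.3 μs.
Pipeline fill: first packet needs 3·t_tx to clear all hops; remaining 164 packets each add one t_tx.
Total = (3+165-1)·t_tx + 3·t_prop = 167·0.824615 + 3·32984.3 = 99100 μs.

99100 μs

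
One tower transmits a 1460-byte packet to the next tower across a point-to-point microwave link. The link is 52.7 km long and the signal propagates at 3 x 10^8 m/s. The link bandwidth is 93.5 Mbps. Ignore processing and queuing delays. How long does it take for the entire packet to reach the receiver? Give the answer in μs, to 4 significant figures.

L = 1460 × 8 = 11680 bits.
Transmission delay = L/R = 11680 / 93500000 = 124.92 μs.
Propagation delay = d/s = 52700 m / 300000000 m/s = 175.667 μs.
Total = 300.6 μs.

300.6 μs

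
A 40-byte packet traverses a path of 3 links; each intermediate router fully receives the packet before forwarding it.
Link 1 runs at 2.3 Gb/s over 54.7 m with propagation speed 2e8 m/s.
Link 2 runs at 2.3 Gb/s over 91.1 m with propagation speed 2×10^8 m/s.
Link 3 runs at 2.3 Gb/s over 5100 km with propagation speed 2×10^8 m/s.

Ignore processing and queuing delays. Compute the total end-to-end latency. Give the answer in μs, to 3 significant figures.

L = 40 × 8 = 320 bits.
Transmission delay per hop = L/R = 320/2300000000 = 0.13913 μs; 3 hops → 0.417391 μs.
Propagation delays (d/s per hop): 0.2735, 0.4555, 25500 μs; sum = 25500.7 μs.
End-to-end = 25500 μs.

25500 μs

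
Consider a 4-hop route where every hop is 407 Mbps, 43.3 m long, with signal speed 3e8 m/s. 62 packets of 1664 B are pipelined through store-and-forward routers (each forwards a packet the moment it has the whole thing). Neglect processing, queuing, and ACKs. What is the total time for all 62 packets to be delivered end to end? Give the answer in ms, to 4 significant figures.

Per-hop transmission t_tx = L/R = 13312/407000000 = 0.0327076 ms.
Per-hop propagation t_prop = 43.3/300000000 = 0.000144333 ms.
Pipeline fill: first packet needs 4·t_tx to clear all hops; remaining 61 packets each add one t_tx.
Total = (4+62-1)·t_tx + 4·t_prop = 65·0.0327076 + 4·0.000144333 = 2.127 ms.

2.127 ms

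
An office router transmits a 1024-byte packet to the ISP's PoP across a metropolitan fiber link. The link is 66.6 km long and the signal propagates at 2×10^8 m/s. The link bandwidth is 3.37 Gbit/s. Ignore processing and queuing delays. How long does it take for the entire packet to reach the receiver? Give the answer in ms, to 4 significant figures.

0.3354 ms

L = 1024 × 8 = 8192 bits.
Transmission delay = L/R = 8192 / 3370000000 = 0.00243086 ms.
Propagation delay = d/s = 66600 m / 200000000 m/s = 0.333 ms.
Total = 0.3354 ms.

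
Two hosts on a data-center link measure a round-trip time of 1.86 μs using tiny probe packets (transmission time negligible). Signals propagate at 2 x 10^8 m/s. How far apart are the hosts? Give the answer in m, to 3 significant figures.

186 m

One-way propagation = RTT/2 = 0.93 μs.
d = s × t = 200000000 × 9.3e-07 = 186 m.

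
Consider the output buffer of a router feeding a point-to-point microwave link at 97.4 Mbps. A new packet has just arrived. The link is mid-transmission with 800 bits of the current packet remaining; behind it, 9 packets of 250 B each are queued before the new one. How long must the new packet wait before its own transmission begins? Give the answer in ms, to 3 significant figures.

0.193 ms

Each queued packet: L/R = 2000/97400000 = 0.0205339 ms.
9 queued → 0.184805 ms.
Plus remaining 800 bits of current packet: 0.00821355 ms.
Queuing delay = 0.193 ms.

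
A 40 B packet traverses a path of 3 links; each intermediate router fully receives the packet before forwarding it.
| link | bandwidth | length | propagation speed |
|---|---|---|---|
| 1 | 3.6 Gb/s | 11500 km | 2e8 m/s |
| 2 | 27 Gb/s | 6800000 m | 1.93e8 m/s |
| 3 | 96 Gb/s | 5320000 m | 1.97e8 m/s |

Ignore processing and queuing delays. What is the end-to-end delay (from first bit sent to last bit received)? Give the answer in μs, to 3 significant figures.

120000 μs

L = 40 × 8 = 320 bits.
Transmission delays (L/R per hop): 0.0888889, 0.0118519, 0.00333333 μs; sum = 0.104074 μs.
Propagation delays (d/s per hop): 57500, 35233.2, 27005.1 μs; sum = 119738 μs.
End-to-end = 120000 μs.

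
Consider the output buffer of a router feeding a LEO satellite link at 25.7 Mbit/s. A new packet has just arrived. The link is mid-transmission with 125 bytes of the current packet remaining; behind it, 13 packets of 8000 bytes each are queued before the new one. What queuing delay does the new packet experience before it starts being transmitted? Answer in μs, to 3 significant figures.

Each queued packet: L/R = 64000/25700000 = 2490.27 μs.
13 queued → 32373.5 μs.
Plus remaining 1000 bits of current packet: 38.9105 μs.
Queuing delay = 32400 μs.

32400 μs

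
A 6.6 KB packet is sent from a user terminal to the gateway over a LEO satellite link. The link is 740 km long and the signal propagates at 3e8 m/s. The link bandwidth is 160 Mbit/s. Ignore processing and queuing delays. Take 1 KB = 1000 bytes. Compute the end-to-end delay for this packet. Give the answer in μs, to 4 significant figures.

2797 μs

L = 52800 bits.
Transmission delay = L/R = 52800 / 160000000 = 330 μs.
Propagation delay = d/s = 740000 m / 300000000 m/s = 2466.67 μs.
Total = 2797 μs.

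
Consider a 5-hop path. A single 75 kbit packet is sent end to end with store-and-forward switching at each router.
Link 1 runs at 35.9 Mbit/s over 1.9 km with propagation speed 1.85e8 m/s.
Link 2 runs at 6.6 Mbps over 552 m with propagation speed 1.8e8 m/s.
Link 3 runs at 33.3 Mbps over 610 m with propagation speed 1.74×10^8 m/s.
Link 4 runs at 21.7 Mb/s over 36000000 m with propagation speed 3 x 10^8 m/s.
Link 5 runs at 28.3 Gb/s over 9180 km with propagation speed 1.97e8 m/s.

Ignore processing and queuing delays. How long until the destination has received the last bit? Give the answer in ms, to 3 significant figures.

L = 75000 bits.
Transmission delays (L/R per hop): 2.08914, 11.3636, 2.25225, 3.45622, 0.00265018 ms; sum = 19.1639 ms.
Propagation delays (d/s per hop): 0.0102703, 0.00306667, 0.00350575, 120, 46.599 ms; sum = 166.616 ms.
End-to-end = 186 ms.

186 ms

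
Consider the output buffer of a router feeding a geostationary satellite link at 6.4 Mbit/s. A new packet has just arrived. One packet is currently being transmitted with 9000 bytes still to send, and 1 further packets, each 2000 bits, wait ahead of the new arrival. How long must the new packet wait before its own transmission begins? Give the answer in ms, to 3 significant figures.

11.6 ms

Each queued packet: L/R = 2000/6400000 = 0.3125 ms.
1 queued → 0.3125 ms.
Plus remaining 72000 bits of current packet: 11.25 ms.
Queuing delay = 11.6 ms.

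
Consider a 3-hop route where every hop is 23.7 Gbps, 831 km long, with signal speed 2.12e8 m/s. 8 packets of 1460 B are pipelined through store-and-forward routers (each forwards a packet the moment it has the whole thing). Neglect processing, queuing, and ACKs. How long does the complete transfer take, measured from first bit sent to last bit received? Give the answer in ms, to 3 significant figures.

Per-hop transmission t_tx = L/R = 11680/23700000000 = 0.000492827 ms.
Per-hop propagation t_prop = 831000/212000000 = 3.91981 ms.
Pipeline fill: first packet needs 3·t_tx to clear all hops; remaining 7 packets each add one t_tx.
Total = (3+8-1)·t_tx + 3·t_prop = 10·0.000492827 + 3·3.91981 = 11.8 ms.

11.8 ms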